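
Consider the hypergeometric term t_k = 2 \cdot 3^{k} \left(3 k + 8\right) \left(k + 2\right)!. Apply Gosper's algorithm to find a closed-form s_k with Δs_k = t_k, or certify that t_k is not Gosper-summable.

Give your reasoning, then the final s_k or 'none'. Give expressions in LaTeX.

s_k = 2 \cdot 3^{k} \left(k + 2\right)!

t_(k+1)/t_k = 3*(k + 3)*(3*k + 11)/(3*k + 8).
Factor: A=3*k + 9; B=1; C=k + 8/3.
f must satisfy (3*k + 9)·f(k+1) − (1)·f(k) = k + 8/3.
d = 0 from the (1,0,1) case.
A polynomial solution: f(k) = 1/3.
So s_k = (B(k−1)f/C)·t_k = (1/(3*k + 8))·t_k = 2*3**k*factorial(k + 2).
Verify: 2*3**k*(3*k + 8)*factorial(k + 2) matches t_k.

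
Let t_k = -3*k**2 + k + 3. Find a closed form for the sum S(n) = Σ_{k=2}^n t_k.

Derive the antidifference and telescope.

Compute t_(k+1)/t_k: get (k - 3*(k + 1)**2 + 4)/(-3*k**2 + k + 3).
Normal form (A,B,C) = (1, 1, k**2 - k/3 - 1).
Need (1)·f(k+1) − (1)·f(k) = k**2 - k/3 - 1.
Degrees (0,0,2) ⇒ d ≤ 3.
Solve for f: f(k) = k*(k**2 - 2*k - 2)/3 (degree 3 ≤ 3).
Certificate R = B(k−1)f/C = k*(k**2 - 2*k - 2)/(3*k**2 - k - 3) gives s_k = k*(-k**2 + 2*k + 2).
Δs = -3*k**2 + k + 3, as required.
Telescope: S(n) = s_(n+1) − s_(2) = -n**3 - n**2 + 3*n + 3 − (4) = -n**3 - n**2 + 3*n - 1.

S(n) = -n**3 - n**2 + 3*n - 1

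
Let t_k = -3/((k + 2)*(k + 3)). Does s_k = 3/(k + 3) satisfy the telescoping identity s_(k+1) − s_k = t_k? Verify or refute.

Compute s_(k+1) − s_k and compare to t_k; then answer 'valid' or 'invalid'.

Invalid: residual 6/(k**3 + 9*k**2 + 26*k + 24) ≠ 0.

s_(k+1) = 3/(k + 4)
s_(k+1) − s_k = -3/((k + 3)*(k + 4))
(s_(k+1) − s_k) − t_k = 6/(k**3 + 9*k**2 + 26*k + 24)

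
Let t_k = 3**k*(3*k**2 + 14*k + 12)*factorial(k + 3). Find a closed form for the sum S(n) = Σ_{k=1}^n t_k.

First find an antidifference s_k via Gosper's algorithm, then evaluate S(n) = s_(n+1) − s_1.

S(n) = 3*3**n*n*factorial(n + 4) + 3*3**n*factorial(n + 4) - 72

Compute t_(k+1)/t_k: get 3*(3*k**3 + 32*k**2 + 109*k + 116)/(3*k**2 + 14*k + 12).
So A=3*k + 12 and B=1, with C=k**2 + 14*k/3 + 4.
Need (3*k + 12)·f(k+1) − (1)·f(k) = k**2 + 14*k/3 + 4.
deg f ≤ 1 (via 1,0,2).
Match coefficients ⇒ f(k) = k/3.
R(k) = B(k−1)·f(k)/C(k) = k/(3*k**2 + 14*k + 12); s_k = R·t_k = 3**k*k*factorial(k + 3).
s_(k+1) − s_k = 3**k*(3*k**2 + 14*k + 12)*factorial(k + 3) = t_k.
Evaluate: s_(n+1) = 3**(n + 1)*(n + 1)*factorial(n + 4); subtract s_(1) = 72 ⇒ S(n) = 3*3**n*n*factorial(n + 4) + 3*3**n*factorial(n + 4) - 72.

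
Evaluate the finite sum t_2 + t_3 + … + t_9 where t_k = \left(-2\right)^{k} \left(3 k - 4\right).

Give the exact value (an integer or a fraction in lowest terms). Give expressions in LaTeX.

Σ = -8192

Ratio r(k) = 2*(1 - 3*k)/(3*k - 4).
Take A(k)=-2, B(k)=1, C(k)=k - 4/3.
Solve (-2)·f(k+1) − (1)·f(k) = k - 4/3.
Bound: deg f ≤ 1.
Solving with deg f ≤ 1: f(k) = -(k - 2)/3.
So s_k = (B(k−1)f/C)·t_k = (-(k - 2)/(3*k - 4))·t_k = (-2)**k*(2 - k).
Δs = (-2)**k*(3*k - 4), as required.
Σ_(k=2)^(9) t_k = s_(10) − s_(2) = -8192 − (0) = -8192.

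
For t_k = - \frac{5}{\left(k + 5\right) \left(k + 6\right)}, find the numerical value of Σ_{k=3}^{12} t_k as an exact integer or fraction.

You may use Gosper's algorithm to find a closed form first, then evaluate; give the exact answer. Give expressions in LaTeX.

Ratio r(k) = (k + 5)/(k + 7).
So A=k + 5 and B=k + 7, with C=1.
Set up (k + 5)·f(k+1) − (k + 6)·f(k) − (1) = 0.
Degrees (1,1,0) ⇒ d ≤ 1.
Coefficient equations give f(k) = k/5.
R(k) = B(k−1)·f(k)/C(k) = k*(k + 6)/5; s_k = R·t_k = -k/(k + 5).
s_(k+1) − s_k = -5/(k**2 + 11*k + 30) = t_k.
Σ_(k=3)^(12) t_k = s_(13) − s_(3) = -13/18 − (-3/8) = -25/72.

Σ = -25/72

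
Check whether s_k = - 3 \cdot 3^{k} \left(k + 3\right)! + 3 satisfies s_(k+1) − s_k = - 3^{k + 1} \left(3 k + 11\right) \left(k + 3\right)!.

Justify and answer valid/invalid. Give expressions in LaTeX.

s_(k+1) = -3*3**(k + 1)*factorial(k + 4) + 3
s_(k+1) − s_k = -3**(k + 1)*(3*k + 11)*factorial(k + 3)
(s_(k+1) − s_k) − t_k = 0

Valid — Δs_k = t_k.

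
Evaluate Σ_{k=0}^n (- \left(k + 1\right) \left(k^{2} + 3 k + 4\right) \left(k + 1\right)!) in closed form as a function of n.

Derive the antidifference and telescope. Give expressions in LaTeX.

Compute t_(k+1)/t_k: get (k + 2)**2*(3*k + (k + 1)**2 + 7)/((k + 1)*(k**2 + 3*k + 4)).
Take A(k)=k + 2, B(k)=1, C(k)=k**3 + 4*k**2 + 7*k + 4.
f must satisfy (k + 2)·f(k+1) − (1)·f(k) = k**3 + 4*k**2 + 7*k + 4.
From deg A=1, deg B=0, deg C=3: d=2.
Match coefficients ⇒ f(k) = k*(k + 1).
Certificate R = B(k−1)f/C = k/(k**2 + 3*k + 4) gives s_k = -k*(k + 1)*factorial(k + 1).
Δs = -(k + 1)*(k**2 + 3*k + 4)*factorial(k + 1), as required.
Evaluate: s_(n+1) = -(n + 1)*(n + 2)*factorial(n + 2); subtract s_(0) = 0 ⇒ S(n) = -(n + 1)*(n + 2)*factorial(n + 2).

S(n) = - \left(n + 1\right) \left(n + 2\right) \left(n + 2\right)!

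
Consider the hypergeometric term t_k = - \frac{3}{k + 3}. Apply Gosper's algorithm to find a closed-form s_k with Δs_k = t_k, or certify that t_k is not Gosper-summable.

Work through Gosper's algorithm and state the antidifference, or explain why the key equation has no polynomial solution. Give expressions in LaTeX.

t_(k+1)/t_k = (k + 3)/(k + 4).
Factor: A=k + 3; B=k + 4; C=1.
Key eq: (k + 3)·f(k+1) = (k + 3)·f(k) + (1).
Bound: deg f ≤ 0.
Generic f = c0 gives residual -1; -1 = 0 cannot hold, so t_k is not Gosper-summable.

none — t_k is not Gosper-summable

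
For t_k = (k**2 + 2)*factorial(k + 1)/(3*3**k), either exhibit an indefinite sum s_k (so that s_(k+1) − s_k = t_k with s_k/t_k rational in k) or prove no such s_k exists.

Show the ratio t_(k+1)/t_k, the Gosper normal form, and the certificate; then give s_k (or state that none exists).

Ratio r(k) = (k + 2)*((k + 1)**2 + 2)/(3*(k**2 + 2)).
Gosper form: A/B · C(k+1)/C(k) with A=k/3 + 2/3, B=1, C=k**2 + 2.
Need (k/3 + 2/3)·f(k+1) − (1)·f(k) = k**2 + 2.
d = 1 from the (1,0,2) case.
Solving with deg f ≤ 1: f(k) = 3*k.
Certificate R = B(k−1)f/C = 3*k/(k**2 + 2) gives s_k = k*factorial(k + 1)/3**k.
Check: Δs_k = (k**2 + 2)*factorial(k + 1)/(3*3**k). ✓

s_k = k*factorial(k + 1)/3**k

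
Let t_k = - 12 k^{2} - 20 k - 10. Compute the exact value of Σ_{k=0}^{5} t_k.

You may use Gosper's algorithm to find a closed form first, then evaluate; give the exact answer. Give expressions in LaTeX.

Σ = -1020

The ratio is (6*k**2 + 22*k + 21)/(6*k**2 + 10*k + 5).
Gosper form: A/B · C(k+1)/C(k) with A=1, B=1, C=k**2 + 5*k/3 + 5/6.
Set up (1)·f(k+1) − (1)·f(k) − (k**2 + 5*k/3 + 5/6) = 0.
d = 3 from the (0,0,2) case.
Solving with deg f ≤ 3: f(k) = k*(2*k**2 + 2*k + 1)/6.
Certificate R = B(k−1)f/C = k*(2*k**2 + 2*k + 1)/(6*k**2 + 10*k + 5) gives s_k = 2*k*(-2*k**2 - 2*k - 1).
s_(k+1) − s_k = -12*k**2 - 20*k - 10 = t_k.
Evaluate s at k=6 and k=0: -1020 and 0; difference -1020.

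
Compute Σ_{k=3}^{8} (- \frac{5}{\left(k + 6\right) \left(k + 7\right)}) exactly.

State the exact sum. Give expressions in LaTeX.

Step 1: r(k) = (k + 6)/(k + 8).
Gosper form: A/B · C(k+1)/C(k) with A=k + 6, B=k + 8, C=1.
Solve (k + 6)·f(k+1) − (k + 7)·f(k) = 1.
Bound: deg f ≤ 1.
Coefficient equations give f(k) = k/6.
So s_k = (B(k−1)f/C)·t_k = (k*(k + 7)/6)·t_k = -5*k/(6*k + 36).
Δs = -5/(k**2 + 13*k + 42), as required.
Telescoping: Σ = s_(9) − s_(3) = -1/2 − (-5/18) = -2/9.

Σ = -2/9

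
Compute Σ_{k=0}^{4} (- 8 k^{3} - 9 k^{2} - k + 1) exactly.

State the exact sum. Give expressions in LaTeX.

The ratio is (k + 8*(k + 1)**3 + 9*(k + 1)**2)/(8*k**3 + 9*k**2 + k - 1).
Factor: A=1; B=1; C=k**3 + 9*k**2/8 + k/8 - 1/8.
Need (1)·f(k+1) − (1)·f(k) = k**3 + 9*k**2/8 + k/8 - 1/8.
Bound: deg f ≤ 4.
Solve for f: f(k) = k**2*(2*k**2 - k - 2)/8 (degree 4 ≤ 4).
Then R = B(k−1)f/C = k**2*(2*k**2 - k - 2)/(8*k**3 + 9*k**2 + k - 1), so s_k = R(k)·t_k = k**2*(-2*k**2 + k + 2).
Δs = -8*k**3 - 9*k**2 - k + 1, as required.
Evaluate s at k=5 and k=0: -1075 and 0; difference -1075.

Σ = -1075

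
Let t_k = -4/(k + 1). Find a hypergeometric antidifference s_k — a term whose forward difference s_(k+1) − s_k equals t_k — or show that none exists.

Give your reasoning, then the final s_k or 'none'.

none — t_k is not Gosper-summable

Step 1: r(k) = (k + 1)/(k + 2).
A = k + 1, B = k + 2, C = 1.
f must satisfy (k + 1)·f(k+1) − (k + 1)·f(k) = 1.
d = 0 from the (1,1,0) case.
Put f(k) = c0: A·f(k+1) − B(k−1)·f(k) − C = -1; need -1 = 0 — inconsistent ⇒ no f, not summable.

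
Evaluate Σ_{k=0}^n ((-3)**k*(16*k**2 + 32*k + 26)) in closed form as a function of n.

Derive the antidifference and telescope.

Compute t_(k+1)/t_k: get 3*(-8*k**2 - 32*k - 37)/(8*k**2 + 16*k + 13).
Factor: A=-3; B=1; C=k**2 + 2*k + 13/8.
Key eq: (-3)·f(k+1) = (1)·f(k) + (k**2 + 2*k + 13/8).
Bound: deg f ≤ 2.
Solving with deg f ≤ 2: f(k) = -(2*k**2 + k + 1)/8.
Then R = B(k−1)f/C = -(2*k**2 + k + 1)/(8*k**2 + 16*k + 13), so s_k = R(k)·t_k = -2*(-3)**k*(2*k**2 + k + 1).
s_(k+1) − s_k = (-3)**k*(16*k**2 + 32*k + 26) = t_k.
Σ_(k=0)^n t_k = s_(n+1) − s_(0) = (6*(-3)**n*(2*n**2 + 5*n + 4)) − (-2), i.e. 12*(-3)**n*n**2 + 30*(-3)**n*n + 24*(-3)**n + 2.

S(n) = 12*(-3)**n*n**2 + 30*(-3)**n*n + 24*(-3)**n + 2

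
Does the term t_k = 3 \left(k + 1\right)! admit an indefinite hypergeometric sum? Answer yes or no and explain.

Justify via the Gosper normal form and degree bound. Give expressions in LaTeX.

Compute t_(k+1)/t_k: get k + 2.
Factor: A=k + 2; B=1; C=1.
Key eq: (k + 2)·f(k+1) = (1)·f(k) + (1).
Degrees (1,0,0) ⇒ d ≤ -1.
d = -1 < 0 ⇒ no nonzero polynomial f; not summable.

No. Not Gosper-summable.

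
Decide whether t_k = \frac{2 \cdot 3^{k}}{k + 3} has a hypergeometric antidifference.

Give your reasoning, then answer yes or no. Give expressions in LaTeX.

No — t_k has no hypergeometric antidifference.

t_(k+1)/t_k = 3*(k + 3)/(k + 4).
Gosper form: A/B · C(k+1)/C(k) with A=3*k + 9, B=k + 4, C=1.
Key eq: (3*k + 9)·f(k+1) = (k + 3)·f(k) + (1).
From deg A=1, deg B=1, deg C=0: d=-1.
deg f ≤ -1 is impossible — no certificate.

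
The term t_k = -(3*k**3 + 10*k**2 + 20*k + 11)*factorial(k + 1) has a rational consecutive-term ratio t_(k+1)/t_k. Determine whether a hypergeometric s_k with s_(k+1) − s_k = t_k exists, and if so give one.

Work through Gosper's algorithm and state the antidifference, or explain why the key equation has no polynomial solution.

Step 1: r(k) = (3*k**4 + 25*k**3 + 87*k**2 + 142*k + 88)/(3*k**3 + 10*k**2 + 20*k + 11).
Factor: A=k + 2; B=1; C=k**3 + 10*k**2/3 + 20*k/3 + 11/3.
Solve (k + 2)·f(k+1) − (1)·f(k) = k**3 + 10*k**2/3 + 20*k/3 + 11/3.
Bound: deg f ≤ 2.
Match coefficients ⇒ f(k) = (3*k**2 + k + 3)/3.
So s_k = (B(k−1)f/C)·t_k = ((3*k**2 + k + 3)/(3*k**3 + 10*k**2 + 20*k + 11))·t_k = -(3*k**2 + k + 3)*factorial(k + 1).
s_(k+1) − s_k = -(3*k**3 + 10*k**2 + 20*k + 11)*factorial(k + 1) = t_k.

s_k = -(3*k**2 + k + 3)*factorial(k + 1)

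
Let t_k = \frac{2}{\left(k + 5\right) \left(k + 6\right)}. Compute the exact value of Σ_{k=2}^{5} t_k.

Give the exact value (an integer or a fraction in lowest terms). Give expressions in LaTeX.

t_(k+1)/t_k = (k + 5)/(k + 7).
Factor: A=k + 5; B=k + 7; C=1.
Set up (k + 5)·f(k+1) − (k + 6)·f(k) − (1) = 0.
Bound: deg f ≤ 1.
A polynomial solution: f(k) = k/5.
Then R = B(k−1)f/C = k*(k + 6)/5, so s_k = R(k)·t_k = 2*k/(5*(k + 5)).
Verify: 2/(k**2 + 11*k + 30) matches t_k.
Evaluate s at k=6 and k=2: 12/55 and 4/35; difference 8/77.

Σ = 8/77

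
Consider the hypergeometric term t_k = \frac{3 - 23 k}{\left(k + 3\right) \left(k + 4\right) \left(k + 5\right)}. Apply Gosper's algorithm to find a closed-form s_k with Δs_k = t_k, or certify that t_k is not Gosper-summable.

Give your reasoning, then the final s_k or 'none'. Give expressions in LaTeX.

s_k = \frac{k \left(15 - 11 k\right)}{4 \left(k + 3\right) \left(k + 4\right)}

t_(k+1)/t_k = (k + 3)*(23*k + 20)/((k + 6)*(23*k - 3)).
Normal form (A,B,C) = (k + 3, k + 6, k - 3/23).
Key eq: (k + 3)·f(k+1) = (k + 5)·f(k) + (k - 3/23).
d = 2 from the (1,1,1) case.
A polynomial solution: f(k) = k*(11*k - 15)/92.
Get s_k = R·t_k = k*(15 - 11*k)/(4*(k + 3)*(k + 4)) with R(k) = B(k−1)f(k)/C(k) = k*(k + 5)*(11*k - 15)/(4*(23*k - 3)).
Check: Δs_k = (3 - 23*k)/(k**3 + 12*k**2 + 47*k + 60). ✓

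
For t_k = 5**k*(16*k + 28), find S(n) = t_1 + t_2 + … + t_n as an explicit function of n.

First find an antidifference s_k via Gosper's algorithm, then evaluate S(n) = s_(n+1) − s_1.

Ratio r(k) = 5*(4*k + 11)/(4*k + 7).
So A=5 and B=1, with C=k + 7/4.
Set up (5)·f(k+1) − (1)·f(k) − (k + 7/4) = 0.
Degrees (0,0,1) ⇒ d ≤ 1.
A polynomial solution: f(k) = (2*k + 1)/8.
Then R = B(k−1)f/C = (2*k + 1)/(2*(4*k + 7)), so s_k = R(k)·t_k = 5**k*(4*k + 2).
Verify: 5**k*(16*k + 28) matches t_k.
Σ_(k=1)^n t_k = s_(n+1) − s_(1) = (5**(n + 1)*(4*n + 6)) − (30), i.e. 20*5**n*n + 30*5**n - 30.

S(n) = 20*5**n*n + 30*5**n - 30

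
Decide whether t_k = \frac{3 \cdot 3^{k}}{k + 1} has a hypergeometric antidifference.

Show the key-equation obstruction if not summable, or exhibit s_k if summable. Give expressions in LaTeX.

Compute t_(k+1)/t_k: get 3*(k + 1)/(k + 2).
Take A(k)=3*k + 3, B(k)=k + 2, C(k)=1.
Solve (3*k + 3)·f(k+1) − (k + 1)·f(k) = 1.
From deg A=1, deg B=1, deg C=0: d=-1.
Negative degree bound (-1): no f exists, t_k not Gosper-summable.

No — negative degree bound, so no certificate f.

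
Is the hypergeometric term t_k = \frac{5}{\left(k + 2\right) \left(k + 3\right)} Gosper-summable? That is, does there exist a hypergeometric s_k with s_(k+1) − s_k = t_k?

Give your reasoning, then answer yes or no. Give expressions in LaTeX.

Yes. s_k = \frac{5 k}{2 \left(k + 2\right)}.

r(k) = (k + 2)/(k + 4) after simplifying.
A = k + 2, B = k + 4, C = 1.
f must satisfy (k + 2)·f(k+1) − (k + 3)·f(k) = 1.
From deg A=1, deg B=1, deg C=0: d=1.
A polynomial solution: f(k) = k/2.
R(k) = B(k−1)·f(k)/C(k) = k*(k + 3)/2; s_k = R·t_k = 5*k/(2*(k + 2)).
s_(k+1) − s_k = 5/(k**2 + 5*k + 6) = t_k.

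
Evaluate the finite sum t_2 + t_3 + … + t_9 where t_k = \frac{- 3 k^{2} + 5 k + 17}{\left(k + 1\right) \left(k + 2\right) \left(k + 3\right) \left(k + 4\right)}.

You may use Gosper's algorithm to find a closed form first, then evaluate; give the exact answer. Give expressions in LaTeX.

Σ = -34/2145

t_(k+1)/t_k = (k + 1)*(5*k - 3*(k + 1)**2 + 22)/((k + 5)*(-3*k**2 + 5*k + 17)).
Factor: A=k + 1; B=k + 5; C=k**2 - 5*k/3 - 17/3.
Need (k + 1)·f(k+1) − (k + 4)·f(k) = k**2 - 5*k/3 - 17/3.
d = 3 from the (1,1,2) case.
Match coefficients ⇒ f(k) = -k*(2*k**2 + 21*k + 28)/9.
Get s_k = R·t_k = k*(2*k**2 + 21*k + 28)/(3*(k + 1)*(k + 2)*(k + 3)) with R(k) = B(k−1)f(k)/C(k) = -k*(k + 4)*(2*k**2 + 21*k + 28)/(3*(3*k**2 - 5*k - 17)).
Verify: (-3*k**2 + 5*k + 17)/(k**4 + 10*k**3 + 35*k**2 + 50*k + 24) matches t_k.
Evaluate s at k=10 and k=2: 365/429 and 13/15; difference -34/2145.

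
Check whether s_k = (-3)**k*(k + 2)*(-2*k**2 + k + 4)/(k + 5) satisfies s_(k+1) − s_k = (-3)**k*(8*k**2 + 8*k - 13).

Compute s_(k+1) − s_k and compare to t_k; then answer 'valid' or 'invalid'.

Invalid: residual (-3)**(k + 1)*(8*k**3 + 50*k**2 + 26*k - 69)/(k**2 + 11*k + 30) ≠ 0.

s_(k+1) = (-3)**(k + 1)*(k + 3)*(k - 2*(k + 1)**2 + 5)/(k + 6)
s_(k+1) − s_k = (-3)**k*(8*k**4 + 72*k**3 + 165*k**2 + 19*k - 183)/(k**2 + 11*k + 30)
(s_(k+1) − s_k) − t_k = (-3)**(k + 1)*(8*k**3 + 50*k**2 + 26*k - 69)/(k**2 + 11*k + 30)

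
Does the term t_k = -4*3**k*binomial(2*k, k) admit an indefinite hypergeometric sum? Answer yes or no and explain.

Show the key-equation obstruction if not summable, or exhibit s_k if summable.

r(k) = 6*(2*k + 1)/(k + 1) after simplifying.
Normal form (A,B,C) = (12*k + 6, k + 1, 1).
Solve (12*k + 6)·f(k+1) − (k)·f(k) = 1.
deg f ≤ -1 (via 1,1,0).
deg f ≤ -1 is impossible — no certificate.

No — t_k has no hypergeometric antidifference.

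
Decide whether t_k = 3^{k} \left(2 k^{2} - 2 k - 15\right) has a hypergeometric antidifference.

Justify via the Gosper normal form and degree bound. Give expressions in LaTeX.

Yes. s_k = 3^{k} \left(k^{2} - 4 k - 3\right).

Ratio r(k) = 3*(2*k**2 + 2*k - 15)/(2*k**2 - 2*k - 15).
Take A(k)=3, B(k)=1, C(k)=k**2 - k - 15/2.
Key eq: (3)·f(k+1) = (1)·f(k) + (k**2 - k - 15/2).
Bound: deg f ≤ 2.
Coefficient equations give f(k) = (k**2 - 4*k - 3)/2.
Certificate R = B(k−1)f/C = (k**2 - 4*k - 3)/(2*k**2 - 2*k - 15) gives s_k = 3**k*(k**2 - 4*k - 3).
Verify: 3**k*(2*k**2 - 2*k - 15) matches t_k.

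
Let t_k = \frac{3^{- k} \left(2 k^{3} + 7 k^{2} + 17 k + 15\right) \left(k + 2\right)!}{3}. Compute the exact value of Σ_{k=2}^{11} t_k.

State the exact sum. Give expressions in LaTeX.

Compute t_(k+1)/t_k: get (2*k**4 + 19*k**3 + 76*k**2 + 152*k + 123)/(3*(2*k**3 + 7*k**2 + 17*k + 15)).
Factor: A=k/3 + 1; B=1; C=k**3 + 7*k**2/2 + 17*k/2 + 15/2.
Key eq: (k/3 + 1)·f(k+1) = (1)·f(k) + (k**3 + 7*k**2/2 + 17*k/2 + 15/2).
d = 2 from the (1,0,3) case.
Coefficient equations give f(k) = 3*k*(2*k + 3)/2.
Get s_k = R·t_k = k*(2*k + 3)*factorial(k + 2)/3**k with R(k) = B(k−1)f(k)/C(k) = 3*k*(2*k + 3)/(2*k**3 + 7*k**2 + 17*k + 15).
Δs = (2*k**3 + 7*k**2 + 17*k + 15)*factorial(k + 2)/(3*3**k), as required.
Sum = s_(12) − s_(2); s_(12) = 1435033600/27, s_(2) = 112/3 ⇒ 1435032592/27.

Σ = 1435032592/27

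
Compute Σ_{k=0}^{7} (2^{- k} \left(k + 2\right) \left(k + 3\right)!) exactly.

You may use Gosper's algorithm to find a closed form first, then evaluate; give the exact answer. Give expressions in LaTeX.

t_(k+1)/t_k = (k + 3)*(k + 4)/(2*(k + 2)).
Take A(k)=k/2 + 2, B(k)=1, C(k)=k + 2.
f must satisfy (k/2 + 2)·f(k+1) − (1)·f(k) = k + 2.
From deg A=1, deg B=0, deg C=1: d=0.
Match coefficients ⇒ f(k) = 2.
Certificate R = B(k−1)f/C = 2/(k + 2) gives s_k = 2**(1 - k)*factorial(k + 3).
s_(k+1) − s_k = (k + 2)*factorial(k + 3)/2**k = t_k.
Telescoping: Σ = s_(8) − s_(0) = 311850 − (12) = 311838.

Σ = 311838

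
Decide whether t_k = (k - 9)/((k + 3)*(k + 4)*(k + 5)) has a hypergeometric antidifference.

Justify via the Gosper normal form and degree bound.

Ratio r(k) = (k - 8)*(k + 3)/((k - 9)*(k + 6)).
Gosper form: A/B · C(k+1)/C(k) with A=k + 3, B=k + 6, C=k - 9.
Need (k + 3)·f(k+1) − (k + 5)·f(k) = k - 9.
d = 2 from the (1,1,1) case.
Coefficient equations give f(k) = -k*(k + 11)/4.
Then R = B(k−1)f/C = -k*(k + 5)*(k + 11)/(4*(k - 9)), so s_k = R(k)·t_k = k*(-k - 11)/(4*(k + 3)*(k + 4)).
Check: Δs_k = (k - 9)/(k**3 + 12*k**2 + 47*k + 60). ✓

Yes. s_k = k*(-k - 11)/(4*(k + 3)*(k + 4)).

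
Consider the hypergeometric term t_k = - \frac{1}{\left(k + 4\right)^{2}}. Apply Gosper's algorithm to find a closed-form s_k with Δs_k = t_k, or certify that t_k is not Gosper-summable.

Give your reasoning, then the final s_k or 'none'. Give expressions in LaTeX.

t_(k+1)/t_k = (k + 4)**2/(k + 5)**2.
Gosper form: A/B · C(k+1)/C(k) with A=k**2 + 8*k + 16, B=k**2 + 10*k + 25, C=1.
Need (k**2 + 8*k + 16)·f(k+1) − (k**2 + 8*k + 16)·f(k) = 1.
d = 0 from the (2,2,0) case.
Write f(k) = c0. Then LHS − RHS = -1, requiring -1 = 0: contradictory. No certificate.

none (Gosper's algorithm certifies no s_k)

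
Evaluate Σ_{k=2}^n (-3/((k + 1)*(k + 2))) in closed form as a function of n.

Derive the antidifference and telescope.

S(n) = (1 - n)/(n + 2)

Compute t_(k+1)/t_k: get (k + 1)/(k + 3).
So A=k + 1 and B=k + 3, with C=1.
Solve (k + 1)·f(k+1) − (k + 2)·f(k) = 1.
Bound: deg f ≤ 1.
Solving with deg f ≤ 1: f(k) = k.
R(k) = B(k−1)·f(k)/C(k) = k*(k + 2); s_k = R·t_k = -3*k/(k + 1).
s_(k+1) − s_k = -3/(k**2 + 3*k + 2) = t_k.
Evaluate: s_(n+1) = 3*(-n - 1)/(n + 2); subtract s_(2) = -2 ⇒ S(n) = (1 - n)/(n + 2).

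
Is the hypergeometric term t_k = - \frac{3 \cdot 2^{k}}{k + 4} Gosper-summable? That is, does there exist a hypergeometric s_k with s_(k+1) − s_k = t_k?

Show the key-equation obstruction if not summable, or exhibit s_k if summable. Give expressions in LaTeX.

No — t_k has no hypergeometric antidifference.

Compute t_(k+1)/t_k: get 2*(k + 4)/(k + 5).
A = 2*k + 8, B = k + 5, C = 1.
Need (2*k + 8)·f(k+1) − (k + 4)·f(k) = 1.
Degrees (1,1,0) ⇒ d ≤ -1.
Bound -1 < 0, so the key equation has no polynomial solution.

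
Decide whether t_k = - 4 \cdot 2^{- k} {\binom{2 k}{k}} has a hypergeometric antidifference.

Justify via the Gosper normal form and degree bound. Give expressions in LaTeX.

Compute t_(k+1)/t_k: get (2*k + 1)/(k + 1).
A = 2*k + 1, B = k + 1, C = 1.
Need (2*k + 1)·f(k+1) − (k)·f(k) = 1.
From deg A=1, deg B=1, deg C=0: d=-1.
deg f ≤ -1 is impossible — no certificate.

No; the degree bound rules out any f.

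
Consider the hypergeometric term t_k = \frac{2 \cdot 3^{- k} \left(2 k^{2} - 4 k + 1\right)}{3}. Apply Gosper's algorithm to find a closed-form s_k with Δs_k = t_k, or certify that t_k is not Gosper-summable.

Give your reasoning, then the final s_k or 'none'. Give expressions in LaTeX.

s_k = 3^{- k} \left(- 2 k^{2} + 2 k - 1\right)

Compute t_(k+1)/t_k: get (2*k**2 - 1)/(3*(2*k**2 - 4*k + 1)).
Take A(k)=1/3, B(k)=1, C(k)=k**2 - 2*k + 1/2.
Need (1/3)·f(k+1) − (1)·f(k) = k**2 - 2*k + 1/2.
deg f ≤ 2 (via 0,0,2).
A polynomial solution: f(k) = -3*(2*k**2 - 2*k + 1)/4.
Certificate R = B(k−1)f/C = -3*(2*k**2 - 2*k + 1)/(2*(2*k**2 - 4*k + 1)) gives s_k = (-2*k**2 + 2*k - 1)/3**k.
Verify: 2*(2*k**2 - 4*k + 1)/(3*3**k) matches t_k.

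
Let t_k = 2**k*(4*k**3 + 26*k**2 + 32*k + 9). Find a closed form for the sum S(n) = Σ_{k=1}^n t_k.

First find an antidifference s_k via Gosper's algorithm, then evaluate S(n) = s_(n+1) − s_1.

Step 1: r(k) = 2*(4*k**3 + 38*k**2 + 96*k + 71)/(4*k**3 + 26*k**2 + 32*k + 9).
A = 2, B = 1, C = k**3 + 13*k**2/2 + 8*k + 9/4.
f must satisfy (2)·f(k+1) − (1)·f(k) = k**3 + 13*k**2/2 + 8*k + 9/4.
Bound: deg f ≤ 3.
A polynomial solution: f(k) = (4*k**3 + 2*k**2 - 3)/4.
Then R = B(k−1)f/C = (4*k**3 + 2*k**2 - 3)/(4*k**3 + 26*k**2 + 32*k + 9), so s_k = R(k)·t_k = 2**k*(4*k**3 + 2*k**2 - 3).
s_(k+1) − s_k = 2**k*(4*k**3 + 26*k**2 + 32*k + 9) = t_k.
Evaluate: s_(n+1) = 2**(n + 1)*(4*n**3 + 14*n**2 + 16*n + 3); subtract s_(1) = 6 ⇒ S(n) = 8*2**n*n**3 + 28*2**n*n**2 + 32*2**n*n + 6*2**n - 6.

S(n) = 8*2**n*n**3 + 28*2**n*n**2 + 32*2**n*n + 6*2**n - 6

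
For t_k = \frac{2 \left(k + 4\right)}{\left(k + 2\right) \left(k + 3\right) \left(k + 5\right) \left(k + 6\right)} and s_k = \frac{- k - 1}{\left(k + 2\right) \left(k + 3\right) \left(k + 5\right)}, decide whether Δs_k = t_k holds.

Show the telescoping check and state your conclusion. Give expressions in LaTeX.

Invalid: residual \frac{2 \left(- 3 k - 14\right)}{k^{5} + 20 k^{4} + 155 k^{3} + 580 k^{2} + 1044 k + 720} ≠ 0.

s_(k+1) = (-k - 2)/((k + 3)*(k + 4)*(k + 6))
s_(k+1) − s_k = 2*(k**2 + 5*k + 2)/(k**5 + 20*k**4 + 155*k**3 + 580*k**2 + 1044*k + 720)
(s_(k+1) − s_k) − t_k = 2*(-3*k - 14)/(k**5 + 20*k**4 + 155*k**3 + 580*k**2 + 1044*k + 720)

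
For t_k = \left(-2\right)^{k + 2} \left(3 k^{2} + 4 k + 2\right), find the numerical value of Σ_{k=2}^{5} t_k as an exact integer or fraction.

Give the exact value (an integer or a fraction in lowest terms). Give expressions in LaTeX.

Ratio r(k) = 2*(-3*k**2 - 10*k - 9)/(3*k**2 + 4*k + 2).
So A=-2 and B=1, with C=k**2 + 4*k/3 + 2/3.
Set up (-2)·f(k+1) − (1)·f(k) − (k**2 + 4*k/3 + 2/3) = 0.
Bound: deg f ≤ 2.
Solve for f: f(k) = -k**2/3 (degree 2 ≤ 2).
R(k) = B(k−1)·f(k)/C(k) = -k**2/(3*k**2 + 4*k + 2); s_k = R·t_k = -(-2)**(k + 2)*k**2.
Δs = (-2)**(k + 2)*(k**2 + 2*(k + 1)**2), as required.
Σ_(k=2)^(5) t_k = s_(6) − s_(2) = -9216 − (-64) = -9152.

Σ = -9152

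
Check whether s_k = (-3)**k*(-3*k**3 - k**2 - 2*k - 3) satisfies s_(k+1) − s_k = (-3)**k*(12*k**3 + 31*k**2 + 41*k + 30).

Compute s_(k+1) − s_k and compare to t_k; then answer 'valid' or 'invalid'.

s_(k+1) = 3*(-3)**k*(3*k**3 + 10*k**2 + 13*k + 9)
s_(k+1) − s_k = (-3)**k*(12*k**3 + 31*k**2 + 41*k + 30)
(s_(k+1) − s_k) − t_k = 0

valid; difference matches t_k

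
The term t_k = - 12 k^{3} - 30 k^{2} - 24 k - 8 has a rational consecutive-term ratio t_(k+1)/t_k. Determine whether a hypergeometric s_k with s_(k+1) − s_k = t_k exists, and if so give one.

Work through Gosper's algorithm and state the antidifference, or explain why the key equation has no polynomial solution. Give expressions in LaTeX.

s_k = - 3 k^{4} - 4 k^{3} - k

Ratio r(k) = (6*k**3 + 33*k**2 + 60*k + 37)/(6*k**3 + 15*k**2 + 12*k + 4).
Factor: A=1; B=1; C=k**3 + 5*k**2/2 + 2*k + 2/3.
Set up (1)·f(k+1) − (1)·f(k) − (k**3 + 5*k**2/2 + 2*k + 2/3) = 0.
Bound: deg f ≤ 4.
Solve for f: f(k) = k*(3*k**3 + 4*k**2 + 1)/12 (degree 4 ≤ 4).
So s_k = (B(k−1)f/C)·t_k = (k*(3*k**3 + 4*k**2 + 1)/(2*(6*k**3 + 15*k**2 + 12*k + 4)))·t_k = -3*k**4 - 4*k**3 - k.
s_(k+1) − s_k = -12*k**3 - 30*k**2 - 24*k - 8 = t_k.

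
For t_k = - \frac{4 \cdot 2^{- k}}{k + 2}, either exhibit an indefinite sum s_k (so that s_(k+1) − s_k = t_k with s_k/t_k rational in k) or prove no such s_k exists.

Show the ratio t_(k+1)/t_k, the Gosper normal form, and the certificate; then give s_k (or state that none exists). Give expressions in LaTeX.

Step 1: r(k) = (k + 2)/(2*(k + 3)).
So A=k/2 + 1 and B=k + 3, with C=1.
Solve (k/2 + 1)·f(k+1) − (k + 2)·f(k) = 1.
Degrees (1,1,0) ⇒ d ≤ -1.
d = -1 < 0 ⇒ no nonzero polynomial f; not summable.

none (Gosper's algorithm certifies no s_k)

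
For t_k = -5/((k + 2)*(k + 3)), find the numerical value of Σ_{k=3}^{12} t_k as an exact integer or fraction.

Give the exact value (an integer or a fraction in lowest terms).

Compute t_(k+1)/t_k: get (k + 2)/(k + 4).
Gosper form: A/B · C(k+1)/C(k) with A=k + 2, B=k + 4, C=1.
Set up (k + 2)·f(k+1) − (k + 3)·f(k) − (1) = 0.
Bound: deg f ≤ 1.
Solve for f: f(k) = k/2 (degree 1 ≤ 1).
Then R = B(k−1)f/C = k*(k + 3)/2, so s_k = R(k)·t_k = -5*k/(2*k + 4).
Verify: -5/(k**2 + 5*k + 6) matches t_k.
Telescoping: Σ = s_(13) − s_(3) = -13/6 − (-3/2) = -2/3.

Σ = -2/3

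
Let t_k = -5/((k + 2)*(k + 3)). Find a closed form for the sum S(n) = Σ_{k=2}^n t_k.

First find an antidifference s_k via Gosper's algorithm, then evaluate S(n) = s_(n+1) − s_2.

S(n) = 5*(1 - n)/(4*(n + 3))

Ratio r(k) = (k + 2)/(k + 4).
So A=k + 2 and B=k + 4, with C=1.
Set up (k + 2)·f(k+1) − (k + 3)·f(k) − (1) = 0.
From deg A=1, deg B=1, deg C=0: d=1.
Solve for f: f(k) = k/2 (degree 1 ≤ 1).
Certificate R = B(k−1)f/C = k*(k + 3)/2 gives s_k = -5*k/(2*k + 4).
Δs = -5/(k**2 + 5*k + 6), as required.
Evaluate: s_(n+1) = 5*(-n - 1)/(2*(n + 3)); subtract s_(2) = -5/4 ⇒ S(n) = 5*(1 - n)/(4*(n + 3)).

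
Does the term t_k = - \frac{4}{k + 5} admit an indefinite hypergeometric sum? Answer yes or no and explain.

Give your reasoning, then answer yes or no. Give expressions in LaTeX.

No. Not Gosper-summable.

r(k) = (k + 5)/(k + 6) after simplifying.
Take A(k)=k + 5, B(k)=k + 6, C(k)=1.
Key eq: (k + 5)·f(k+1) = (k + 5)·f(k) + (1).
d = 0 from the (1,1,0) case.
Write f(k) = c0. Then LHS − RHS = -1, requiring -1 = 0: contradictory. No certificate.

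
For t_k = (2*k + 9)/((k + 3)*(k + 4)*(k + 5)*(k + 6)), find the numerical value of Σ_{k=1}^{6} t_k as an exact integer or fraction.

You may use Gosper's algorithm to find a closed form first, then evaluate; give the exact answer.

Σ = 1/30

r(k) = (k + 3)*(2*k + 11)/((k + 7)*(2*k + 9)) after simplifying.
A = k + 3, B = k + 7, C = k + 9/2.
f must satisfy (k + 3)·f(k+1) − (k + 6)·f(k) = k + 9/2.
d = 3 from the (1,1,1) case.
Solve for f: f(k) = k*(k + 4)*(k + 8)/30 (degree 3 ≤ 3).
Certificate R = B(k−1)f/C = k*(k + 4)*(k + 6)*(k + 8)/(15*(2*k + 9)) gives s_k = k*(k + 8)/(15*(k**2 + 8*k + 15)).
s_(k+1) − s_k = (2*k + 9)/(k**4 + 18*k**3 + 119*k**2 + 342*k + 360) = t_k.
Σ_(k=1)^(6) t_k = s_(7) − s_(1) = 7/120 − (1/40) = 1/30.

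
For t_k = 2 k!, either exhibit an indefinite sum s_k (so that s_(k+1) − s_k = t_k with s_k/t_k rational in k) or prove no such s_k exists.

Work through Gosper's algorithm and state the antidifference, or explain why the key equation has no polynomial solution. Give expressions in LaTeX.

The ratio is k + 1.
Factor: A=k + 1; B=1; C=1.
Need (k + 1)·f(k+1) − (1)·f(k) = 1.
deg f ≤ -1 (via 1,0,0).
deg f ≤ -1 is impossible — no certificate.

no hypergeometric antidifference exists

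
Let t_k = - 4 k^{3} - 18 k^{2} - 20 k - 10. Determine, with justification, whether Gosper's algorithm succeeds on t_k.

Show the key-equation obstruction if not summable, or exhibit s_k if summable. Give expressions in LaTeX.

Yes. s_k = k \left(- k^{3} - 4 k^{2} - 2 k - 3\right).

Ratio r(k) = (2*k**3 + 15*k**2 + 34*k + 26)/(2*k**3 + 9*k**2 + 10*k + 5).
A = 1, B = 1, C = k**3 + 9*k**2/2 + 5*k + 5/2.
f must satisfy (1)·f(k+1) − (1)·f(k) = k**3 + 9*k**2/2 + 5*k + 5/2.
Bound: deg f ≤ 4.
A polynomial solution: f(k) = k*(k**3 + 4*k**2 + 2*k + 3)/4.
So s_k = (B(k−1)f/C)·t_k = (k*(k**3 + 4*k**2 + 2*k + 3)/(2*(2*k**3 + 9*k**2 + 10*k + 5)))·t_k = k*(-k**3 - 4*k**2 - 2*k - 3).
s_(k+1) − s_k = -4*k**3 - 18*k**2 - 20*k - 10 = t_k.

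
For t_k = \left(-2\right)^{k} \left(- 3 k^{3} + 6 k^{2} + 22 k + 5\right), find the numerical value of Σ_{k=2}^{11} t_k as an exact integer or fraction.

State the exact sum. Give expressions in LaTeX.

Σ = 4534324

r(k) = 2*(-3*k**3 - 3*k**2 + 25*k + 30)/(3*k**3 - 6*k**2 - 22*k - 5) after simplifying.
Factor: A=-2; B=1; C=k**3 - 2*k**2 - 22*k/3 - 5/3.
Key eq: (-2)·f(k+1) = (1)·f(k) + (k**3 - 2*k**2 - 22*k/3 - 5/3).
deg f ≤ 3 (via 0,0,3).
Match coefficients ⇒ f(k) = -(k**3 - 4*k**2 - 4*k + 3)/3.
R(k) = B(k−1)·f(k)/C(k) = -(k**3 - 4*k**2 - 4*k + 3)/(3*k**3 - 6*k**2 - 22*k - 5); s_k = R·t_k = (-2)**k*(k**3 - 4*k**2 - 4*k + 3).
Check: Δs_k = (-2)**k*(-3*k**3 + 6*k**2 + 22*k + 5). ✓
Telescoping: Σ = s_(12) − s_(2) = 4534272 − (-52) = 4534324.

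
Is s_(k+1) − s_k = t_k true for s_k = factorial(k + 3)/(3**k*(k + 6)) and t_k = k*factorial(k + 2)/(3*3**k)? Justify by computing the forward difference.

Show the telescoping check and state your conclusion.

Invalid: residual -(k**2 + 6*k - 3)*factorial(k + 2)/(3**k*(k + 6)*(k + 7)) ≠ 0.

s_(k+1) = factorial(k + 4)/(3*3**k*(k + 7))
s_(k+1) − s_k = (k**2 + 7*k + 3)*factorial(k + 3)/(3*3**k*(k + 6)*(k + 7))
(s_(k+1) − s_k) − t_k = -(k**2 + 6*k - 3)*factorial(k + 2)/(3**k*(k + 6)*(k + 7))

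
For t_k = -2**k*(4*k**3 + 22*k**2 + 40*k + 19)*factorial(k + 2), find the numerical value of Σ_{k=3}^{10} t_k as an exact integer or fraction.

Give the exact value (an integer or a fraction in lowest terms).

Σ = -3354022851357120

Step 1: r(k) = 2*(4*k**4 + 46*k**3 + 198*k**2 + 373*k + 255)/(4*k**3 + 22*k**2 + 40*k + 19).
So A=2*k + 6 and B=1, with C=k**3 + 11*k**2/2 + 10*k + 19/4.
f must satisfy (2*k + 6)·f(k+1) − (1)·f(k) = k**3 + 11*k**2/2 + 10*k + 19/4.
Bound: deg f ≤ 2.
A polynomial solution: f(k) = (2*k**2 + 2*k - 1)/4.
Then R = B(k−1)f/C = (2*k**2 + 2*k - 1)/(4*k**3 + 22*k**2 + 40*k + 19), so s_k = R(k)·t_k = -2**k*(2*k**2 + 2*k - 1)*factorial(k + 2).
s_(k+1) − s_k = -2**k*(4*k**3 + 22*k**2 + 40*k + 19)*factorial(k + 2) = t_k.
Σ_(k=3)^(10) t_k = s_(11) − s_(3) = -3354022851379200 − (-22080) = -3354022851357120.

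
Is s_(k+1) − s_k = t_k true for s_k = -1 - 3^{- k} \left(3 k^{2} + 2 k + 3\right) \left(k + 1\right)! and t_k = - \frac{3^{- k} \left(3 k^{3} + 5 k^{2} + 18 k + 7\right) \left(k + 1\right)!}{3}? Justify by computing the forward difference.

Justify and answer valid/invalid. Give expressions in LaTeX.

Valid — Δs_k = t_k.

s_(k+1) = -3**(-k - 1)*(2*k + 3*(k + 1)**2 + 5)*factorial(k + 2) - 1
s_(k+1) − s_k = -(3*k**3 + 5*k**2 + 18*k + 7)*factorial(k + 1)/(3*3**k)
(s_(k+1) − s_k) − t_k = 0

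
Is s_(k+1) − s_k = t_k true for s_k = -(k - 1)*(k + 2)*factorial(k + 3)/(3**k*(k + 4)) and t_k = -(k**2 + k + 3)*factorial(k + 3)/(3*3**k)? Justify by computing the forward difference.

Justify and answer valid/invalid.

Invalid: residual 2*(k**3 + 5*k**2 + 4*k + 15)*factorial(k + 3)/(3*3**k*(k + 4)*(k + 5)) ≠ 0.

s_(k+1) = -k*(k + 3)*factorial(k + 4)/(3*3**k*(k + 5))
s_(k+1) − s_k = -(k**4 + 8*k**3 + 22*k**2 + 39*k + 30)*factorial(k + 3)/(3*3**k*(k + 4)*(k + 5))
(s_(k+1) − s_k) − t_k = 2*(k**3 + 5*k**2 + 4*k + 15)*factorial(k + 3)/(3*3**k*(k + 4)*(k + 5))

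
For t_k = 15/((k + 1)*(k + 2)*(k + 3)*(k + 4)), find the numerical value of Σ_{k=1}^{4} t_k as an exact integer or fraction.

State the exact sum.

Σ = 65/336

Ratio r(k) = (k + 1)/(k + 5).
Factor: A=k + 1; B=k + 5; C=1.
Solve (k + 1)·f(k+1) − (k + 4)·f(k) = 1.
Bound: deg f ≤ 3.
A polynomial solution: f(k) = k*(k**2 + 6*k + 11)/18.
Get s_k = R·t_k = 5*k*(k**2 + 6*k + 11)/(6*(k + 1)*(k + 2)*(k + 3)) with R(k) = B(k−1)f(k)/C(k) = k*(k + 4)*(k**2 + 6*k + 11)/18.
Verify: 15/(k**4 + 10*k**3 + 35*k**2 + 50*k + 24) matches t_k.
Telescoping: Σ = s_(5) − s_(1) = 275/336 − (5/8) = 65/336.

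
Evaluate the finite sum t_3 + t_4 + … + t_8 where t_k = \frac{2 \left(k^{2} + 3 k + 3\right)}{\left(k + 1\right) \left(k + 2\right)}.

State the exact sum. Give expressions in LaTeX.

Σ = 123/10

r(k) = (k + 1)*(3*k + (k + 1)**2 + 6)/((k + 3)*(k**2 + 3*k + 3)) after simplifying.
A = k + 1, B = k + 3, C = k**2 + 3*k + 3.
Solve (k + 1)·f(k+1) − (k + 2)·f(k) = k**2 + 3*k + 3.
Bound: deg f ≤ 2.
A polynomial solution: f(k) = k*(k + 2).
Certificate R = B(k−1)f/C = k*(k + 2)**2/(k**2 + 3*k + 3) gives s_k = 2*k*(k + 2)/(k + 1).
Check: Δs_k = 2*(k**2 + 3*k + 3)/(k**2 + 3*k + 2). ✓
Sum = s_(9) − s_(3); s_(9) = 99/5, s_(3) = 15/2 ⇒ 123/10.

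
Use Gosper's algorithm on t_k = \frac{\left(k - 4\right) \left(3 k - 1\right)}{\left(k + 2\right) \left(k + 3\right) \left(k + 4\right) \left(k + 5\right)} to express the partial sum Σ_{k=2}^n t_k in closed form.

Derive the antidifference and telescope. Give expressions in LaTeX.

S(n) = \frac{3 n^{3} - 24 n^{2} + n + 20}{20 \left(n^{3} + 12 n^{2} + 47 n + 60\right)}

The ratio is (k - 3)*(k + 2)*(3*k + 2)/((k - 4)*(k + 6)*(3*k - 1)).
So A=k + 2 and B=k + 6, with C=k**2 - 13*k/3 + 4/3.
f must satisfy (k + 2)·f(k+1) − (k + 5)·f(k) = k**2 - 13*k/3 + 4/3.
From deg A=1, deg B=1, deg C=2: d=3.
Match coefficients ⇒ f(k) = k*(k - 5)*(k - 4)/18.
Get s_k = R·t_k = k*(k**2 - 9*k + 20)/(6*(k**3 + 9*k**2 + 26*k + 24)) with R(k) = B(k−1)f(k)/C(k) = k*(k - 5)*(k + 5)/(6*(3*k - 1)).
Δs = (3*k**2 - 13*k + 4)/(k**4 + 14*k**3 + 71*k**2 + 154*k + 120), as required.
Σ_(k=2)^n t_k = s_(n+1) − s_(2) = ((n**3 - 6*n**2 + 5*n + 12)/(6*(n**3 + 12*n**2 + 47*n + 60))) − (1/60), i.e. (3*n**3 - 24*n**2 + n + 20)/(20*(n**3 + 12*n**2 + 47*n + 60)).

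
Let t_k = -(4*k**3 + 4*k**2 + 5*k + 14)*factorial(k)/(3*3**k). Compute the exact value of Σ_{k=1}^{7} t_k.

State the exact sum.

Σ = -425195/243

Step 1: r(k) = (4*k**4 + 20*k**3 + 41*k**2 + 52*k + 27)/(3*(4*k**3 + 4*k**2 + 5*k + 14)).
So A=k/3 + 1/3 and B=1, with C=k**3 + k**2 + 5*k/4 + 7/2.
Solve (k/3 + 1/3)·f(k+1) − (1)·f(k) = k**3 + k**2 + 5*k/4 + 7/2.
Bound: deg f ≤ 2.
Coefficient equations give f(k) = 3*(2*k - 1)*(2*k + 3)/4.
Get s_k = R·t_k = -(2*k - 1)*(2*k + 3)*factorial(k)/3**k with R(k) = B(k−1)f(k)/C(k) = 3*(2*k - 1)*(2*k + 3)/(4*k**3 + 4*k**2 + 5*k + 14).
Check: Δs_k = -(4*k**3 + 4*k**2 + 5*k + 14)*factorial(k)/(3*3**k). ✓
Telescoping: Σ = s_(8) − s_(1) = -425600/243 − (-5/3) = -425195/243.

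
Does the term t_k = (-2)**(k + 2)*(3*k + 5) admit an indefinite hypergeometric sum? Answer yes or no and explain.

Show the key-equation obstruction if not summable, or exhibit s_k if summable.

Yes. s_k = (-2)**(k + 2)*(-k - 1).

Ratio r(k) = 2*(-3*k - 8)/(3*k + 5).
So A=-2 and B=1, with C=k + 5/3.
Key eq: (-2)·f(k+1) = (1)·f(k) + (k + 5/3).
d = 1 from the (0,0,1) case.
Solve for f: f(k) = -(k + 1)/3 (degree 1 ≤ 1).
Then R = B(k−1)f/C = -(k + 1)/(3*k + 5), so s_k = R(k)·t_k = (-2)**(k + 2)*(-k - 1).
s_(k+1) − s_k = (-2)**(k + 2)*(3*k + 5) = t_k.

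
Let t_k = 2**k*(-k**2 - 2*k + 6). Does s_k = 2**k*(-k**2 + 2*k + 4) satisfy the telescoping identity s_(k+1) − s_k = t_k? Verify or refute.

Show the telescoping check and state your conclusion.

Valid — Δs_k = t_k.

s_(k+1) = 2**(k + 1)*(5 - k**2)
s_(k+1) − s_k = 2**k*(-k**2 - 2*k + 6)
(s_(k+1) − s_k) − t_k = 0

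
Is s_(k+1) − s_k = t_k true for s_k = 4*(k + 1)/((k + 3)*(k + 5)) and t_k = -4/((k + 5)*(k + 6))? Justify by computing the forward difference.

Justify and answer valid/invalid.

s_(k+1) = 4*(k + 2)/((k + 4)*(k + 6))
s_(k+1) − s_k = 4*(-k**2 - 3*k + 6)/(k**4 + 18*k**3 + 119*k**2 + 342*k + 360)
(s_(k+1) − s_k) − t_k = 8*(2*k + 9)/(k**4 + 18*k**3 + 119*k**2 + 342*k + 360)

Invalid: residual 8*(2*k + 9)/(k**4 + 18*k**3 + 119*k**2 + 342*k + 360) ≠ 0.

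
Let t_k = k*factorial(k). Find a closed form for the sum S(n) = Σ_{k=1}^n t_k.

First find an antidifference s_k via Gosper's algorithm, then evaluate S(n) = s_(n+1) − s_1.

S(n) = n*factorial(n) + factorial(n) - 1

The ratio is (k + 1)**2/k.
So A=k + 1 and B=1, with C=k.
f must satisfy (k + 1)·f(k+1) − (1)·f(k) = k.
Bound: deg f ≤ 0.
Solve for f: f(k) = 1 (degree 0 ≤ 0).
R(k) = B(k−1)·f(k)/C(k) = 1/k; s_k = R·t_k = factorial(k).
Check: Δs_k = k*factorial(k). ✓
Σ_(k=1)^n t_k = s_(n+1) − s_(1) = (factorial(n + 1)) − (1), i.e. n*factorial(n) + factorial(n) - 1.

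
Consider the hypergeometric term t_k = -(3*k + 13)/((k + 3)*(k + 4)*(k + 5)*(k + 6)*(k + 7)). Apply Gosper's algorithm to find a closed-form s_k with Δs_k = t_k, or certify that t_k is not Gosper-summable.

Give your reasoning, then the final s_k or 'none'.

Compute t_(k+1)/t_k: get (k + 3)*(3*k + 16)/((k + 8)*(3*k + 13)).
So A=k + 3 and B=k + 8, with C=k + 13/3.
Key eq: (k + 3)·f(k+1) = (k + 7)·f(k) + (k + 13/3).
deg f ≤ 4 (via 1,1,1).
A polynomial solution: f(k) = k*(k + 4)*(k**2 + 14*k + 63)/270.
Then R = B(k−1)f/C = k*(k + 4)*(k + 7)*(k**2 + 14*k + 63)/(90*(3*k + 13)), so s_k = R(k)·t_k = k*(-k**2 - 14*k - 63)/(90*(k**3 + 14*k**2 + 63*k + 90)).
Verify: (-3*k - 13)/(k**5 + 25*k**4 + 245*k**3 + 1175*k**2 + 2754*k + 2520) matches t_k.

s_k = k*(-k**2 - 14*k - 63)/(90*(k**3 + 14*k**2 + 63*k + 90))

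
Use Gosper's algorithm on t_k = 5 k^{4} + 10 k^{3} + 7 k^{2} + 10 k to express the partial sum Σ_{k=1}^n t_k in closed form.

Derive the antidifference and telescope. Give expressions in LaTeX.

S(n) = n \left(n^{4} + 5 n^{3} + 9 n^{2} + 11 n + 6\right)

Compute t_(k+1)/t_k: get (5*k**4 + 30*k**3 + 67*k**2 + 74*k + 32)/(k*(5*k**3 + 10*k**2 + 7*k + 10)).
Normal form (A,B,C) = (1, 1, k**4 + 2*k**3 + 7*k**2/5 + 2*k).
Set up (1)·f(k+1) − (1)·f(k) − (k**4 + 2*k**3 + 7*k**2/5 + 2*k) = 0.
deg f ≤ 5 (via 0,0,4).
Solving with deg f ≤ 5: f(k) = k*(k - 1)*(k + 2)*(k**2 - k + 2)/5.
R(k) = B(k−1)·f(k)/C(k) = (k - 1)*(k + 2)*(k**2 - k + 2)/(5*k**3 + 10*k**2 + 7*k + 10); s_k = R·t_k = k*(k**4 - k**2 + 4*k - 4).
Verify: k*(5*k**3 + 10*k**2 + 7*k + 10) matches t_k.
Σ_(k=1)^n t_k = s_(n+1) − s_(1) = (n*(n**4 + 5*n**3 + 9*n**2 + 11*n + 6)) − (0), i.e. n*(n**4 + 5*n**3 + 9*n**2 + 11*n + 6).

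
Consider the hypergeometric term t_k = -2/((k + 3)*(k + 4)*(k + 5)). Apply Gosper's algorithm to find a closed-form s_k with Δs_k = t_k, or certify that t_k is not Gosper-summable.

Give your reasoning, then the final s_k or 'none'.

r(k) = (k + 3)/(k + 6) after simplifying.
Gosper form: A/B · C(k+1)/C(k) with A=k + 3, B=k + 6, C=1.
Solve (k + 3)·f(k+1) − (k + 5)·f(k) = 1.
deg f ≤ 2 (via 1,1,0).
Coefficient equations give f(k) = k*(k + 7)/24.
Get s_k = R·t_k = k*(-k - 7)/(12*(k + 3)*(k + 4)) with R(k) = B(k−1)f(k)/C(k) = k*(k + 5)*(k + 7)/24.
Verify: -2/(k**3 + 12*k**2 + 47*k + 60) matches t_k.

s_k = k*(-k - 7)/(12*(k + 3)*(k + 4))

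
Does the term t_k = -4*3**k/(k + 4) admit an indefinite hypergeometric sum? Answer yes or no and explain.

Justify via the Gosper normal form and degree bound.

t_(k+1)/t_k = 3*(k + 4)/(k + 5).
Factor: A=3*k + 12; B=k + 5; C=1.
Need (3*k + 12)·f(k+1) − (k + 4)·f(k) = 1.
From deg A=1, deg B=1, deg C=0: d=-1.
deg f ≤ -1 is impossible — no certificate.

No — key equation has no polynomial f.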